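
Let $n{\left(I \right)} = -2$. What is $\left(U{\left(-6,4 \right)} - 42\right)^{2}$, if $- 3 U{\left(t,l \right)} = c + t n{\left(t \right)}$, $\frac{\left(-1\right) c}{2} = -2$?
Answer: $\frac{20164}{9} \approx 2240.4$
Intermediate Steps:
$c = 4$ ($c = \left(-2\right) \left(-2\right) = 4$)
$U{\left(t,l \right)} = - \frac{4}{3} + \frac{2 t}{3}$ ($U{\left(t,l \right)} = - \frac{4 + t \left(-2\right)}{3} = - \frac{4 - 2 t}{3} = - \frac{4}{3} + \frac{2 t}{3}$)
$\left(U{\left(-6,4 \right)} - 42\right)^{2} = \left(\left(- \frac{4}{3} + \frac{2}{3} \left(-6\right)\right) - 42\right)^{2} = \left(\left(- \frac{4}{3} - 4\right) - 42\right)^{2} = \left(- \frac{16}{3} - 42\right)^{2} = \left(- \frac{142}{3}\right)^{2} = \frac{20164}{9}$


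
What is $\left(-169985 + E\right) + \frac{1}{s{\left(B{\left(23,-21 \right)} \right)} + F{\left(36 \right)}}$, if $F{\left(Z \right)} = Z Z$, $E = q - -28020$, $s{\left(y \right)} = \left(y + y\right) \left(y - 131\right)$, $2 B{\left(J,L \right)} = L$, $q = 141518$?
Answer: $- \frac{3815143}{8535} \approx -447.0$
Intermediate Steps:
$B{\left(J,L \right)} = \frac{L}{2}$
$s{\left(y \right)} = 2 y \left(-131 + y\right)$
$E = 169538$ ($E = 141518 - -28020 = 141518 + 28020 = 169538$)
$F{\left(Z \right)} = Z^{2}$
$\left(-169985 + E\right) + \frac{1}{s{\left(B{\left(23,-21 \right)} \right)} + F{\left(36 \right)}} = \left(-169985 + 169538\right) + \frac{1}{2 \cdot \frac{1}{2} \left(-21\right) \left(-131 + \frac{1}{2} \left(-21\right)\right) + 36^{2}} = -447 + \frac{1}{2 \left(- \frac{21}{2}\right) \left(-131 - \frac{21}{2}\right) + 1296} = -447 + \frac{1}{2 \left(- \frac{21}{2}\right) \left(- \frac{283}{2}\right) + 1296} = -447 + \frac{1}{\frac{5943}{2} + 1296} = -447 + \frac{1}{\frac{8535}{2}} = -447 + \frac{2}{8535} = - \frac{3815143}{8535}$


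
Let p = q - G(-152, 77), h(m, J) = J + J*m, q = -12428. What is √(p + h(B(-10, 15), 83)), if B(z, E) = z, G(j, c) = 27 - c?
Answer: 25*I*√21 ≈ 114.56*I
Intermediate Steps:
p = -12378 (p = -12428 - (27 - 1*77) = -12428 - (27 - 77) = -12428 - 1*(-50) = -12428 + 50 = -12378)
√(p + h(B(-10, 15), 83)) = √(-12378 + 83*(1 - 10)) = √(-12378 + 83*(-9)) = √(-12378 - 747) = √(-13125) = 25*I*√21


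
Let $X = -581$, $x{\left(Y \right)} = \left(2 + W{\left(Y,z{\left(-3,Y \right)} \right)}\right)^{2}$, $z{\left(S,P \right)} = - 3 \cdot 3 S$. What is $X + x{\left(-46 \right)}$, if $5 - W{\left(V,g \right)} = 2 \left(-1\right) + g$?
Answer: $-257$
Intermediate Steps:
$z{\left(S,P \right)} = - 9 S$
$W{\left(V,g \right)} = 7 - g$ ($W{\left(V,g \right)} = 5 - \left(2 \left(-1\right) + g\right) = 5 - \left(-2 + g\right) = 7 - g$)
$x{\left(Y \right)} = 324$ ($x{\left(Y \right)} = \left(2 + \left(7 - \left(-9\right) \left(-3\right)\right)\right)^{2} = \left(2 + \left(7 - 27\right)\right)^{2} = \left(2 - 20\right)^{2} = \left(-18\right)^{2} = 324$)
$X + x{\left(-46 \right)} = -581 + 324 = -257$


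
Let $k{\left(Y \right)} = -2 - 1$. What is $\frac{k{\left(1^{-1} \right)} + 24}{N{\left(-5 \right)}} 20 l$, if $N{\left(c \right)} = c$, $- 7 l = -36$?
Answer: $-432$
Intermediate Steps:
$l = \frac{36}{7}$ ($l = \left(- \frac{1}{7}\right) \left(-36\right) = \frac{36}{7} \approx 5.1429$)
$k{\left(Y \right)} = -3$
$\frac{k{\left(1^{-1} \right)} + 24}{N{\left(-5 \right)}} 20 l = \frac{-3 + 24}{-5} \cdot 20 \cdot \frac{36}{7} = 21 \left(- \frac{1}{5}\right) 20 \cdot \frac{36}{7} = \left(- \frac{21}{5}\right) 20 \cdot \frac{36}{7} = \left(-84\right) \frac{36}{7} = -432$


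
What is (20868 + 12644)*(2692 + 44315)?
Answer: 1575298584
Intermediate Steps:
(20868 + 12644)*(2692 + 44315) = 33512*47007 = 1575298584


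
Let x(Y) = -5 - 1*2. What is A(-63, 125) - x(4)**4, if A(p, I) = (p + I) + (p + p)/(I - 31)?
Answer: -109996/47 ≈ -2340.3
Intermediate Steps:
x(Y) = -7 (x(Y) = -5 - 2 = -7)
A(p, I) = I + p + 2*p/(-31 + I) (A(p, I) = (I + p) + (2*p)/(-31 + I) = (I + p) + 2*p/(-31 + I) = I + p + 2*p/(-31 + I))
A(-63, 125) - x(4)**4 = (125**2 - 31*125 - 29*(-63) + 125*(-63))/(-31 + 125) - 1*(-7)**4 = (15625 - 3875 + 1827 - 7875)/94 - 1*2401 = (1/94)*5702 - 2401 = 2851/47 - 2401 = -109996/47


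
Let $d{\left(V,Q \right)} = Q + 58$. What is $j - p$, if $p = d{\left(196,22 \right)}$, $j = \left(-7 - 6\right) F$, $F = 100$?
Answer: $-1380$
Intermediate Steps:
$j = -1300$ ($j = \left(-7 - 6\right) 100 = \left(-13\right) 100 = -1300$)
$d{\left(V,Q \right)} = 58 + Q$
$p = 80$ ($p = 58 + 22 = 80$)
$j - p = -1300 - 80 = -1380$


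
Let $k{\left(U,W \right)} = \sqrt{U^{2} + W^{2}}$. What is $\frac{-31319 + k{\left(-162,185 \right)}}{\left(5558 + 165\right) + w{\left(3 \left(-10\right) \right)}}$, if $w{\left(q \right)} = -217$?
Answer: $- \frac{31319}{5506} + \frac{\sqrt{60469}}{5506} \approx -5.6435$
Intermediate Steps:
$\frac{-31319 + k{\left(-162,185 \right)}}{\left(5558 + 165\right) + w{\left(3 \left(-10\right) \right)}} = \frac{-31319 + \sqrt{\left(-162\right)^{2} + 185^{2}}}{\left(5558 + 165\right) - 217} = \frac{-31319 + \sqrt{26244 + 34225}}{5723 - 217} = \frac{-31319 + \sqrt{60469}}{5506} = \left(-31319 + \sqrt{60469}\right) \frac{1}{5506} = - \frac{31319}{5506} + \frac{\sqrt{60469}}{5506}$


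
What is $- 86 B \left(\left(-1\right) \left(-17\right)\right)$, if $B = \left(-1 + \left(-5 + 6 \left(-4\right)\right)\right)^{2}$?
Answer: $-1315800$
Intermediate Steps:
$B = 900$ ($B = \left(-1 - 29\right)^{2} = \left(-30\right)^{2} = 900$)
$- 86 B \left(\left(-1\right) \left(-17\right)\right) = \left(-86\right) 900 \left(\left(-1\right) \left(-17\right)\right) = \left(-77400\right) 17 = -1315800$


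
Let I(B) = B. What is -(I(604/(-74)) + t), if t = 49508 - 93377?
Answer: 1623455/37 ≈ 43877.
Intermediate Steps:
t = -43869
-(I(604/(-74)) + t) = -(604/(-74) - 43869) = -(604*(-1/74) - 43869) = -(-302/37 - 43869) = -1*(-1623455/37) = 1623455/37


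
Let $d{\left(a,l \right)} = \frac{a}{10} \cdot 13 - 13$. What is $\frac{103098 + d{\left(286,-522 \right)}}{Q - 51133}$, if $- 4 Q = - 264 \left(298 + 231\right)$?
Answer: $- \frac{517284}{81095} \approx -6.3787$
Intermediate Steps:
$d{\left(a,l \right)} = -13 + \frac{13 a}{10}$ ($d{\left(a,l \right)} = a \frac{1}{10} \cdot 13 - 13 = \frac{a}{10} \cdot 13 - 13 = \frac{13 a}{10} - 13 = -13 + \frac{13 a}{10}$)
$Q = 34914$ ($Q = - \frac{\left(-264\right) \left(298 + 231\right)}{4} = - \frac{\left(-264\right) 529}{4} = \left(- \frac{1}{4}\right) \left(-139656\right) = 34914$)
$\frac{103098 + d{\left(286,-522 \right)}}{Q - 51133} = \frac{103098 + \left(-13 + \frac{13}{10} \cdot 286\right)}{34914 - 51133} = \frac{103098 + \left(-13 + \frac{1859}{5}\right)}{-16219} = \left(103098 + \frac{1794}{5}\right) \left(- \frac{1}{16219}\right) = \frac{517284}{5} \left(- \frac{1}{16219}\right) = - \frac{517284}{81095}$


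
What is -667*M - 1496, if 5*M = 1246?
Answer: -838562/5 ≈ -1.6771e+5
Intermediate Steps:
M = 1246/5 (M = (⅕)*1246 = 1246/5 ≈ 249.20)
-667*M - 1496 = -667*1246/5 - 1496 = -831082/5 - 1496 = -838562/5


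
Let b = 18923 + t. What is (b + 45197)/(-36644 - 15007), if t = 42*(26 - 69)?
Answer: -62314/51651 ≈ -1.2064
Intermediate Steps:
t = -1806 (t = 42*(-43) = -1806)
b = 17117 (b = 18923 - 1806 = 17117)
(b + 45197)/(-36644 - 15007) = (17117 + 45197)/(-36644 - 15007) = 62314/(-51651) = 62314*(-1/51651) = -62314/51651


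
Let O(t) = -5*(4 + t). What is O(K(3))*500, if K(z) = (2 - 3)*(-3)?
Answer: -17500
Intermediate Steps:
K(z) = 3 (K(z) = -1*(-3) = 3)
O(t) = -20 - 5*t
O(K(3))*500 = (-20 - 5*3)*500 = (-20 - 15)*500 = -35*500 = -17500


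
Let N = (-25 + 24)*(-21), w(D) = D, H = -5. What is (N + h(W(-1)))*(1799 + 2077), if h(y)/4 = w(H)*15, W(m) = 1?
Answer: -1081404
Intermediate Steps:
h(y) = -300 (h(y) = 4*(-5*15) = 4*(-75) = -300)
N = 21 (N = -1*(-21) = 21)
(N + h(W(-1)))*(1799 + 2077) = (21 - 300)*(1799 + 2077) = -279*3876 = -1081404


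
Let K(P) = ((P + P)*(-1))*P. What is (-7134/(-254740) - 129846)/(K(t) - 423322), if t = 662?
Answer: 5512827151/55185599900 ≈ 0.099896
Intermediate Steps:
K(P) = -2*P² (K(P) = ((2*P)*(-1))*P = (-2*P)*P = -2*P²)
(-7134/(-254740) - 129846)/(K(t) - 423322) = (-7134/(-254740) - 129846)/(-2*662² - 423322) = (-7134*(-1/254740) - 129846)/(-2*438244 - 423322) = (3567/127370 - 129846)/(-876488 - 423322) = -16538481453/127370/(-1299810) = -16538481453/127370*(-1/1299810) = 5512827151/55185599900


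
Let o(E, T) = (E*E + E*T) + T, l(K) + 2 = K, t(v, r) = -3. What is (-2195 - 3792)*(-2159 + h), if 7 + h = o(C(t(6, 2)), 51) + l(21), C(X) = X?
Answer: 13410880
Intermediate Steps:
l(K) = -2 + K
o(E, T) = T + E² + E*T (o(E, T) = (E² + E*T) + T = T + E² + E*T)
h = -81 (h = -7 + ((51 + (-3)² - 3*51) + (-2 + 21)) = -7 + ((51 + 9 - 153) + 19) = -7 + (-93 + 19) = -7 - 74 = -81)
(-2195 - 3792)*(-2159 + h) = (-2195 - 3792)*(-2159 - 81) = -5987*(-2240) = 13410880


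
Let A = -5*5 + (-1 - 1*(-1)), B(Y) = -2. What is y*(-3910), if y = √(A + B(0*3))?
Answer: -11730*I*√3 ≈ -20317.0*I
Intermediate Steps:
A = -25 (A = -25 + (-1 + 1) = -25 + 0 = -25)
y = 3*I*√3 (y = √(-25 - 2) = √(-27) = 3*I*√3 ≈ 5.1962*I)
y*(-3910) = (3*I*√3)*(-3910) = -11730*I*√3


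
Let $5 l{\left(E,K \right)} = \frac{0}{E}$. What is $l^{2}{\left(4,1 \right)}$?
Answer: $0$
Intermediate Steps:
$l{\left(E,K \right)} = 0$ ($l{\left(E,K \right)} = \frac{0 \frac{1}{E}}{5} = \frac{1}{5} \cdot 0 = 0$)
$l^{2}{\left(4,1 \right)} = 0^{2} = 0$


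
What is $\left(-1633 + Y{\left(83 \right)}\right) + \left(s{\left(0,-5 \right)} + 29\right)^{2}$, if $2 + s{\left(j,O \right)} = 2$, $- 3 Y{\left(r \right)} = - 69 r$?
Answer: $1117$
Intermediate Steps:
$Y{\left(r \right)} = 23 r$ ($Y{\left(r \right)} = - \frac{\left(-69\right) r}{3} = 23 r$)
$s{\left(j,O \right)} = 0$ ($s{\left(j,O \right)} = -2 + 2 = 0$)
$\left(-1633 + Y{\left(83 \right)}\right) + \left(s{\left(0,-5 \right)} + 29\right)^{2} = \left(-1633 + 23 \cdot 83\right) + \left(0 + 29\right)^{2} = \left(-1633 + 1909\right) + 29^{2} = 276 + 841 = 1117$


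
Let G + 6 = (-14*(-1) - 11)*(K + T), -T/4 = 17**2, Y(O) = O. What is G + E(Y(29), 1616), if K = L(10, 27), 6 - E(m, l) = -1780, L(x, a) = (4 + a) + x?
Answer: -1565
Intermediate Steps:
L(x, a) = 4 + a + x
E(m, l) = 1786 (E(m, l) = 6 - 1*(-1780) = 6 + 1780 = 1786)
T = -1156 (T = -4*17**2 = -4*289 = -1156)
K = 41 (K = 4 + 27 + 10 = 41)
G = -3351 (G = -6 + (-14*(-1) - 11)*(41 - 1156) = -6 + (14 - 11)*(-1115) = -6 + 3*(-1115) = -6 - 3345 = -3351)
G + E(Y(29), 1616) = -3351 + 1786 = -1565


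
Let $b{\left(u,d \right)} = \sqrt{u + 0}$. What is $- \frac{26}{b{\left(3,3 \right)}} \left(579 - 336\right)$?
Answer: $- 2106 \sqrt{3} \approx -3647.7$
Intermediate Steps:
$b{\left(u,d \right)} = \sqrt{u}$
$- \frac{26}{b{\left(3,3 \right)}} \left(579 - 336\right) = - \frac{26}{\sqrt{3}} \left(579 - 336\right) = - 26 \frac{\sqrt{3}}{3} \left(579 - 336\right) = - \frac{26 \sqrt{3}}{3} \cdot 243 = - 2106 \sqrt{3}$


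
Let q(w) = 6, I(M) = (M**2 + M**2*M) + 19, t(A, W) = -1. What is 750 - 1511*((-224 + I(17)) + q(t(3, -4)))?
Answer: -7558783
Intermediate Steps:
I(M) = 19 + M**2 + M**3 (I(M) = (M**2 + M**3) + 19 = 19 + M**2 + M**3)
750 - 1511*((-224 + I(17)) + q(t(3, -4))) = 750 - 1511*((-224 + (19 + 17**2 + 17**3)) + 6) = 750 - 1511*((-224 + (19 + 289 + 4913)) + 6) = 750 - 1511*((-224 + 5221) + 6) = 750 - 1511*(4997 + 6) = 750 - 1511*5003 = 750 - 7559533 = -7558783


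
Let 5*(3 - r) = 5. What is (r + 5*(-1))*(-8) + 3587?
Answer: 3611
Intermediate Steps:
r = 2 (r = 3 - ⅕*5 = 3 - 1 = 2)
(r + 5*(-1))*(-8) + 3587 = (2 + 5*(-1))*(-8) + 3587 = (2 - 5)*(-8) + 3587 = -3*(-8) + 3587 = 24 + 3587 = 3611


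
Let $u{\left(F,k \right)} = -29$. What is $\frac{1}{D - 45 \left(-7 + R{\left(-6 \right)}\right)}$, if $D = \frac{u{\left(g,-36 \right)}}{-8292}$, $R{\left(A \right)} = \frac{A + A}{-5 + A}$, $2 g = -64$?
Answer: $\frac{91212}{24254419} \approx 0.0037606$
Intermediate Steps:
$g = -32$ ($g = \frac{1}{2} \left(-64\right) = -32$)
$R{\left(A \right)} = \frac{2 A}{-5 + A}$
$D = \frac{29}{8292}$ ($D = - \frac{29}{-8292} = \left(-29\right) \left(- \frac{1}{8292}\right) = \frac{29}{8292} \approx 0.0034973$)
$\frac{1}{D - 45 \left(-7 + R{\left(-6 \right)}\right)} = \frac{1}{\frac{29}{8292} - 45 \left(-7 + 2 \left(-6\right) \frac{1}{-5 - 6}\right)} = \frac{1}{\frac{29}{8292} - 45 \left(-7 + 2 \left(-6\right) \frac{1}{-11}\right)} = \frac{1}{\frac{29}{8292} - 45 \left(-7 + 2 \left(-6\right) \left(- \frac{1}{11}\right)\right)} = \frac{1}{\frac{29}{8292} - 45 \left(-7 + \frac{12}{11}\right)} = \frac{1}{\frac{29}{8292} - - \frac{2925}{11}} = \frac{1}{\frac{29}{8292} + \frac{2925}{11}} = \frac{1}{\frac{24254419}{91212}} = \frac{91212}{24254419}$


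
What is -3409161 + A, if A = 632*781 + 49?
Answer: -2915520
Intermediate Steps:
A = 493641 (A = 493592 + 49 = 493641)
-3409161 + A = -3409161 + 493641 = -2915520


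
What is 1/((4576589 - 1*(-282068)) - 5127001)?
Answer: -1/268344 ≈ -3.7266e-6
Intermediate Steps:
1/((4576589 - 1*(-282068)) - 5127001) = 1/((4576589 + 282068) - 5127001) = 1/(4858657 - 5127001) = 1/(-268344) = -1/268344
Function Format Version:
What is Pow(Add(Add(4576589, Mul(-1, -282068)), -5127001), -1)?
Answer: Rational(-1, 268344) ≈ -3.7266e-6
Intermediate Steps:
Pow(Add(Add(4576589, Mul(-1, -282068)), -5127001), -1) = Pow(Add(Add(4576589, 282068), -5127001), -1) = Pow(Add(4858657, -5127001), -1) = Pow(-268344, -1) = Rational(-1, 268344)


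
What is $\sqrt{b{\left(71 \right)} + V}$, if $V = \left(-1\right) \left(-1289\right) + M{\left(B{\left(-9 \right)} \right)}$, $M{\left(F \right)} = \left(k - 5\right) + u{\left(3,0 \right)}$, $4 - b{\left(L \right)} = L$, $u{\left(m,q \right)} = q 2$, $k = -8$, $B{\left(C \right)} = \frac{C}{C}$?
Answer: $\sqrt{1209} \approx 34.771$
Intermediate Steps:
$B{\left(C \right)} = 1$
$u{\left(m,q \right)} = 2 q$
$b{\left(L \right)} = 4 - L$
$M{\left(F \right)} = -13$ ($M{\left(F \right)} = \left(-8 - 5\right) + 2 \cdot 0 = -13 + 0 = -13$)
$V = 1276$ ($V = \left(-1\right) \left(-1289\right) - 13 = 1289 - 13 = 1276$)
$\sqrt{b{\left(71 \right)} + V} = \sqrt{\left(4 - 71\right) + 1276} = \sqrt{-67 + 1276} = \sqrt{1209}$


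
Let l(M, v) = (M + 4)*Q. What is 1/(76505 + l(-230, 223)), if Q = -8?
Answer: 1/78313 ≈ 1.2769e-5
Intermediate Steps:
l(M, v) = -32 - 8*M (l(M, v) = (M + 4)*(-8) = (4 + M)*(-8) = -32 - 8*M)
1/(76505 + l(-230, 223)) = 1/(76505 + (-32 - 8*(-230))) = 1/(76505 + (-32 + 1840)) = 1/(76505 + 1808) = 1/78313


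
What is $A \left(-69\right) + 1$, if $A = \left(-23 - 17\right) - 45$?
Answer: $5866$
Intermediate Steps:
$A = -85$ ($A = -40 - 45 = -85$)
$A \left(-69\right) + 1 = \left(-85\right) \left(-69\right) + 1 = 5865 + 1 = 5866$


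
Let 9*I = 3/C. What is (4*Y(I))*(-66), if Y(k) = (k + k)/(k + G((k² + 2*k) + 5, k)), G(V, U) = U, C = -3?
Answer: -264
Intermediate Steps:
I = -⅑ (I = (3/(-3))/9 = (3*(-⅓))/9 = (⅑)*(-1) = -⅑ ≈ -0.11111)
Y(k) = 1 (Y(k) = (k + k)/(k + k) = (2*k)/((2*k)) = (2*k)*(1/(2*k)) = 1)
(4*Y(I))*(-66) = (4*1)*(-66) = 4*(-66) = -264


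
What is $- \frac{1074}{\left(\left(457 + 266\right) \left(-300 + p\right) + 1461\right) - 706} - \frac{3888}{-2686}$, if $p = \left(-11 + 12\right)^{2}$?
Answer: $\frac{210111375}{144655873} \approx 1.4525$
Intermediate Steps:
$p = 1$ ($p = 1^{2} = 1$)
$- \frac{1074}{\left(\left(457 + 266\right) \left(-300 + p\right) + 1461\right) - 706} - \frac{3888}{-2686} = - \frac{1074}{\left(\left(457 + 266\right) \left(-300 + 1\right) + 1461\right) - 706} - \frac{3888}{-2686} = - \frac{1074}{\left(723 \left(-299\right) + 1461\right) + \left(-715 + 9\right)} - - \frac{1944}{1343} = - \frac{1074}{\left(-216177 + 1461\right) - 706} + \frac{1944}{1343} = - \frac{1074}{-214716 - 706} + \frac{1944}{1343} = - \frac{1074}{-215422} + \frac{1944}{1343} = \left(-1074\right) \left(- \frac{1}{215422}\right) + \frac{1944}{1343} = \frac{537}{107711} + \frac{1944}{1343} = \frac{210111375}{144655873}$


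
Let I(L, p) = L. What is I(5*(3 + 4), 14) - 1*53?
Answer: -18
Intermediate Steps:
I(5*(3 + 4), 14) - 1*53 = 5*(3 + 4) - 1*53 = 5*7 - 53 = 35 - 53 = -18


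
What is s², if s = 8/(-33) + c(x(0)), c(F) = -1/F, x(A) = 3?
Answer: 361/1089 ≈ 0.33150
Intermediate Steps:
s = -19/33 (s = 8/(-33) - 1/3 = 8*(-1/33) - 1*⅓ = -8/33 - ⅓ = -19/33 ≈ -0.57576)
s² = (-19/33)² = 361/1089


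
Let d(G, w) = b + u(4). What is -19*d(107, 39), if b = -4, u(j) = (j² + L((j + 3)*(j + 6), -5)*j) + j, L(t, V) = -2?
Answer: -152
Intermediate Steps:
u(j) = j² - j (u(j) = (j² - 2*j) + j = j² - j)
d(G, w) = 8 (d(G, w) = -4 + 4*(-1 + 4) = -4 + 4*3 = -4 + 12 = 8)
-19*d(107, 39) = -19*8 = -152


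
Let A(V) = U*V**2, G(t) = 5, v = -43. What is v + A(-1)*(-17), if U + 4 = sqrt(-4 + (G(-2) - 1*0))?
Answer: 8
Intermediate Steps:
U = -3 (U = -4 + sqrt(-4 + (5 - 1*0)) = -4 + sqrt(-4 + (5 + 0)) = -4 + sqrt(-4 + 5) = -4 + sqrt(1) = -4 + 1 = -3)
A(V) = -3*V**2
v + A(-1)*(-17) = -43 - 3*(-1)**2*(-17) = -43 - 3*1*(-17) = -43 - 3*(-17) = -43 + 51 = 8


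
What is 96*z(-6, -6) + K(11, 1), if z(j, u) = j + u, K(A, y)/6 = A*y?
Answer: -1086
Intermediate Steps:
K(A, y) = 6*A*y (K(A, y) = 6*(A*y) = 6*A*y)
96*z(-6, -6) + K(11, 1) = 96*(-6 - 6) + 6*11*1 = 96*(-12) + 66 = -1152 + 66 = -1086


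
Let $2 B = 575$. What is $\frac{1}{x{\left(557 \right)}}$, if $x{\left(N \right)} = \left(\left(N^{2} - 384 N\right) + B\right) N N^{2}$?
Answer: $\frac{2}{33403401930821} \approx 5.9874 \cdot 10^{-14}$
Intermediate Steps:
$B = \frac{575}{2}$ ($B = \frac{1}{2} \cdot 575 = \frac{575}{2} \approx 287.5$)
$x{\left(N \right)} = N^{3} \left(\frac{575}{2} + N^{2} - 384 N\right)$ ($x{\left(N \right)} = \left(\left(N^{2} - 384 N\right) + \frac{575}{2}\right) N N^{2} = \left(\frac{575}{2} + N^{2} - 384 N\right) N N^{2} = N \left(\frac{575}{2} + N^{2} - 384 N\right) N^{2} = N^{3} \left(\frac{575}{2} + N^{2} - 384 N\right)$)
$\frac{1}{x{\left(557 \right)}} = \frac{1}{557^{3} \left(\frac{575}{2} + 557^{2} - 213888\right)} = \frac{1}{172808693 \left(\frac{575}{2} + 310249 - 213888\right)} = \frac{1}{172808693 \cdot \frac{193297}{2}} = \frac{1}{\frac{33403401930821}{2}} = \frac{2}{33403401930821}$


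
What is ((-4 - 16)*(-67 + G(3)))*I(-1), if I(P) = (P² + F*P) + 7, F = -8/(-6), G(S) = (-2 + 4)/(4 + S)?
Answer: 186800/21 ≈ 8895.2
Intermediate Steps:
G(S) = 2/(4 + S)
F = 4/3 (F = -8*(-⅙) = 4/3 ≈ 1.3333)
I(P) = 7 + P² + 4*P/3 (I(P) = (P² + 4*P/3) + 7 = 7 + P² + 4*P/3)
((-4 - 16)*(-67 + G(3)))*I(-1) = ((-4 - 16)*(-67 + 2/(4 + 3)))*(7 + (-1)² + (4/3)*(-1)) = (-20*(-67 + 2/7))*(7 + 1 - 4/3) = -20*(-67 + 2*(⅐))*(20/3) = -20*(-67 + 2/7)*(20/3) = -20*(-467/7)*(20/3) = (9340/7)*(20/3) = 186800/21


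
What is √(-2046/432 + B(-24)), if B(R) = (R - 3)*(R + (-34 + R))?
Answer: √318134/12 ≈ 47.003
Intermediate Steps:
B(R) = (-34 + 2*R)*(-3 + R) (B(R) = (-3 + R)*(-34 + 2*R) = (-34 + 2*R)*(-3 + R))
√(-2046/432 + B(-24)) = √(-2046/432 + (102 - 40*(-24) + 2*(-24)²)) = √(-2046*1/432 + (102 + 960 + 2*576)) = √(-341/72 + (102 + 960 + 1152)) = √(-341/72 + 2214) = √(159067/72) = √318134/12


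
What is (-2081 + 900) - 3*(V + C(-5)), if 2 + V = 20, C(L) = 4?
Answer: -1247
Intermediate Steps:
V = 18 (V = -2 + 20 = 18)
(-2081 + 900) - 3*(V + C(-5)) = (-2081 + 900) - 3*(18 + 4) = -1181 - 3*22 = -1181 - 66 = -1247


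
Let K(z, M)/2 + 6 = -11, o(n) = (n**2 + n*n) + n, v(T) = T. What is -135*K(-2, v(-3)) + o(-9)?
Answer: 4743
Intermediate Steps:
o(n) = n + 2*n**2 (o(n) = (n**2 + n**2) + n = 2*n**2 + n = n + 2*n**2)
K(z, M) = -34 (K(z, M) = -12 + 2*(-11) = -12 - 22 = -34)
-135*K(-2, v(-3)) + o(-9) = -135*(-34) - 9*(1 + 2*(-9)) = 4590 - 9*(1 - 18) = 4590 - 9*(-17) = 4590 + 153 = 4743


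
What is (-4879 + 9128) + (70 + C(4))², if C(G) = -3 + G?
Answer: 9290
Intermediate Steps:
(-4879 + 9128) + (70 + C(4))² = (-4879 + 9128) + (70 + (-3 + 4))² = 4249 + (70 + 1)² = 4249 + 71² = 4249 + 5041 = 9290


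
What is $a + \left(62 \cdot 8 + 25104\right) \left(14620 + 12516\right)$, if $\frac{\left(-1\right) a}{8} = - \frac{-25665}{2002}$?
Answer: $\frac{695376178940}{1001} \approx 6.9468 \cdot 10^{8}$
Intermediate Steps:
$a = - \frac{102660}{1001}$ ($a = - 8 \left(- \frac{-25665}{2002}\right) = - 8 \left(\left(-1\right) \left(- \frac{25665}{2002}\right)\right) = \left(-8\right) \frac{25665}{2002} = - \frac{102660}{1001} \approx -102.56$)
$a + \left(62 \cdot 8 + 25104\right) \left(14620 + 12516\right) = - \frac{102660}{1001} + \left(62 \cdot 8 + 25104\right) \left(14620 + 12516\right) = - \frac{102660}{1001} + \left(496 + 25104\right) 27136 = - \frac{102660}{1001} + 25600 \cdot 27136 = - \frac{102660}{1001} + 694681600 = \frac{695376178940}{1001}$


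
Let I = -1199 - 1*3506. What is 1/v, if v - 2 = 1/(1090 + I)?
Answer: 3615/7229 ≈ 0.50007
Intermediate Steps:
I = -4705 (I = -1199 - 3506 = -4705)
v = 7229/3615 (v = 2 + 1/(1090 - 4705) = 2 + 1/(-3615) = 2 - 1/3615 = 7229/3615 ≈ 1.9997)
1/v = 1/(7229/3615) = 3615/7229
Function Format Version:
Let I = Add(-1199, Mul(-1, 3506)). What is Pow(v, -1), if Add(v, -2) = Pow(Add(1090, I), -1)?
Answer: Rational(3615, 7229) ≈ 0.50007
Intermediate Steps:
I = -4705 (I = Add(-1199, -3506) = -4705)
v = Rational(7229, 3615) (v = Add(2, Pow(Add(1090, -4705), -1)) = Add(2, Pow(-3615, -1)) = Add(2, Rational(-1, 3615)) = Rational(7229, 3615) ≈ 1.9997)
Pow(v, -1) = Pow(Rational(7229, 3615), -1) = Rational(3615, 7229)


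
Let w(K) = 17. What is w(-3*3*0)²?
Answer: 289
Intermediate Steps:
w(-3*3*0)² = 17² = 289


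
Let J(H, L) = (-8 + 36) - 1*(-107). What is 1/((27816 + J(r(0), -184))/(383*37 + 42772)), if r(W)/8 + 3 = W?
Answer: 18981/9317 ≈ 2.0372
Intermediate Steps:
r(W) = -24 + 8*W
J(H, L) = 135 (J(H, L) = 28 + 107 = 135)
1/((27816 + J(r(0), -184))/(383*37 + 42772)) = 1/((27816 + 135)/(383*37 + 42772)) = 1/(27951/(14171 + 42772)) = 1/(27951/56943) = 1/(27951*(1/56943)) = 1/(9317/18981) = 18981/9317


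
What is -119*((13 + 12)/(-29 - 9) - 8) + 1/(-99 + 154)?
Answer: 2153343/2090 ≈ 1030.3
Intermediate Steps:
-119*((13 + 12)/(-29 - 9) - 8) + 1/(-99 + 154) = -119*(25/(-38) - 1*8) + 1/55 = -119*(25*(-1/38) - 8) + 1/55 = -119*(-25/38 - 8) + 1/55 = -119*(-329/38) + 1/55 = 39151/38 + 1/55 = 2153343/2090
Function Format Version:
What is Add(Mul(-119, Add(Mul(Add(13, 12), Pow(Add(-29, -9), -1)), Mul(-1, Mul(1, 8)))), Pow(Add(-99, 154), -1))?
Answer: Rational(2153343, 2090) ≈ 1030.3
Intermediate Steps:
Add(Mul(-119, Add(Mul(Add(13, 12), Pow(Add(-29, -9), -1)), Mul(-1, Mul(1, 8)))), Pow(Add(-99, 154), -1)) = Add(Mul(-119, Add(Mul(25, Pow(-38, -1)), Mul(-1, 8))), Pow(55, -1)) = Add(Mul(-119, Add(Mul(25, Rational(-1, 38)), -8)), Rational(1, 55)) = Add(Mul(-119, Add(Rational(-25, 38), -8)), Rational(1, 55)) = Add(Mul(-119, Rational(-329, 38)), Rational(1, 55)) = Add(Rational(39151, 38), Rational(1, 55)) = Rational(2153343, 2090)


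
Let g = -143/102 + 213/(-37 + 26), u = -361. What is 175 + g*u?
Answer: 8607289/1122 ≈ 7671.4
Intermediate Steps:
g = -23299/1122 (g = -143*1/102 + 213/(-11) = -143/102 + 213*(-1/11) = -143/102 - 213/11 = -23299/1122 ≈ -20.766)
175 + g*u = 175 - 23299/1122*(-361) = 175 + 8410939/1122 = 8607289/1122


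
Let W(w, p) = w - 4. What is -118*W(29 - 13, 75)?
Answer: -1416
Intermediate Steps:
W(w, p) = -4 + w
-118*W(29 - 13, 75) = -118*(-4 + (29 - 13)) = -118*(-4 + 16) = -118*12 = -1416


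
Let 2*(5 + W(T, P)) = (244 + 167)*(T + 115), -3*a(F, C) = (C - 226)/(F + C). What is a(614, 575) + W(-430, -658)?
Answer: -461838023/7134 ≈ -64738.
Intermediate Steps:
a(F, C) = -(-226 + C)/(3*(C + F)) (a(F, C) = -(C - 226)/(3*(F + C)) = -(-226 + C)/(3*(C + F)))
W(T, P) = 47255/2 + 411*T/2 (W(T, P) = -5 + ((244 + 167)*(T + 115))/2 = -5 + (411*(115 + T))/2 = -5 + (47265 + 411*T)/2 = -5 + (47265/2 + 411*T/2) = 47255/2 + 411*T/2)
a(614, 575) + W(-430, -658) = (226 - 1*575)/(3*(575 + 614)) + (47255/2 + (411/2)*(-430)) = (⅓)*(226 - 575)/1189 + (47255/2 - 88365) = (⅓)*(1/1189)*(-349) - 129475/2 = -349/3567 - 129475/2 = -461838023/7134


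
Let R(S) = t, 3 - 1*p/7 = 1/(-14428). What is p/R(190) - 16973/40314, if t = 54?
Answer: -168154591/5234853528 ≈ -0.032122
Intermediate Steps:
p = 302995/14428 (p = 21 - 7/(-14428) = 21 - 7*(-1/14428) = 21 + 7/14428 = 302995/14428 ≈ 21.000)
R(S) = 54
p/R(190) - 16973/40314 = (302995/14428)/54 - 16973/40314 = (302995/14428)*(1/54) - 16973*1/40314 = 302995/779112 - 16973/40314 = -168154591/5234853528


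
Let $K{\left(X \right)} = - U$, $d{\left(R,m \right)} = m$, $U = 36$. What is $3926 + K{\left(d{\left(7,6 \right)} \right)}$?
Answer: $3890$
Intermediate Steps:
$K{\left(X \right)} = -36$ ($K{\left(X \right)} = \left(-1\right) 36 = -36$)
$3926 + K{\left(d{\left(7,6 \right)} \right)} = 3926 - 36 = 3890$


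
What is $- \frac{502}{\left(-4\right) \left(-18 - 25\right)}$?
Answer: $- \frac{251}{86} \approx -2.9186$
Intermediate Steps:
$- \frac{502}{\left(-4\right) \left(-18 - 25\right)} = - \frac{502}{\left(-4\right) \left(-43\right)} = - \frac{502}{172} = \left(-502\right) \frac{1}{172} = - \frac{251}{86}$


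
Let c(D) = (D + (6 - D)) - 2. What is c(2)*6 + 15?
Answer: 39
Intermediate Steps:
c(D) = 4 (c(D) = 6 - 2 = 4)
c(2)*6 + 15 = 4*6 + 15 = 24 + 15 = 39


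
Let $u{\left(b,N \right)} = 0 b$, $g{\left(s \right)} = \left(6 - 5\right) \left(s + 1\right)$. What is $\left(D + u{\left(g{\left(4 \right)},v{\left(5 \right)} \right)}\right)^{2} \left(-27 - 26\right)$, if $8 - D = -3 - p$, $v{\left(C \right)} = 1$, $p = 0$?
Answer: $-6413$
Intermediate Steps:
$g{\left(s \right)} = 1 + s$ ($g{\left(s \right)} = 1 \left(1 + s\right) = 1 + s$)
$u{\left(b,N \right)} = 0$
$D = 11$ ($D = 8 - \left(-3 - 0\right) = 8 - \left(-3 + 0\right) = 8 - -3 = 8 + 3 = 11$)
$\left(D + u{\left(g{\left(4 \right)},v{\left(5 \right)} \right)}\right)^{2} \left(-27 - 26\right) = \left(11 + 0\right)^{2} \left(-27 - 26\right) = 11^{2} \left(-53\right) = 121 \left(-53\right) = -6413$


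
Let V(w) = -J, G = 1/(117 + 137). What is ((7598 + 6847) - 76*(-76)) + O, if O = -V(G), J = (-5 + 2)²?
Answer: 20230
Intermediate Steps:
J = 9 (J = (-3)² = 9)
G = 1/254 ≈ 0.0039370
V(w) = -9 (V(w) = -1*9 = -9)
O = 9 (O = -1*(-9) = 9)
((7598 + 6847) - 76*(-76)) + O = ((7598 + 6847) - 76*(-76)) + 9 = (14445 + 5776) + 9 = 20221 + 9 = 20230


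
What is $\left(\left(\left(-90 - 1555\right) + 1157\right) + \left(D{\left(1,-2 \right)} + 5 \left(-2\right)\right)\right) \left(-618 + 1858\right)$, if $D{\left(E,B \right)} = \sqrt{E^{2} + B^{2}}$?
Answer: $-617520 + 1240 \sqrt{5} \approx -6.1475 \cdot 10^{5}$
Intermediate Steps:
$D{\left(E,B \right)} = \sqrt{B^{2} + E^{2}}$
$\left(\left(\left(-90 - 1555\right) + 1157\right) + \left(D{\left(1,-2 \right)} + 5 \left(-2\right)\right)\right) \left(-618 + 1858\right) = \left(\left(\left(-90 - 1555\right) + 1157\right) + \left(\sqrt{\left(-2\right)^{2} + 1^{2}} + 5 \left(-2\right)\right)\right) \left(-618 + 1858\right) = \left(\left(-1645 + 1157\right) - \left(10 - \sqrt{4 + 1}\right)\right) 1240 = \left(-488 - \left(10 - \sqrt{5}\right)\right) 1240 = \left(-498 + \sqrt{5}\right) 1240 = -617520 + 1240 \sqrt{5}$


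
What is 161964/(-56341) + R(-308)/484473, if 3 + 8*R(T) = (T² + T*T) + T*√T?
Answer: -617048183551/218365546344 - 7*I*√77/44043 ≈ -2.8258 - 0.0013947*I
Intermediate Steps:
R(T) = -3/8 + T²/4 + T^(3/2)/8 (R(T) = -3/8 + ((T² + T*T) + T*√T)/8 = -3/8 + ((T² + T²) + T^(3/2))/8 = -3/8 + (2*T² + T^(3/2))/8 = -3/8 + (T^(3/2) + 2*T²)/8 = -3/8 + (T²/4 + T^(3/2)/8) = -3/8 + T²/4 + T^(3/2)/8)
161964/(-56341) + R(-308)/484473 = 161964/(-56341) + (-3/8 + (¼)*(-308)² + (-308)^(3/2)/8)/484473 = 161964*(-1/56341) + (-3/8 + (¼)*94864 + (-616*I*√77)/8)*(1/484473) = -161964/56341 + (-3/8 + 23716 - 77*I*√77)*(1/484473) = -161964/56341 + (189725/8 - 77*I*√77)*(1/484473) = -161964/56341 + (189725/3875784 - 7*I*√77/44043) = -617048183551/218365546344 - 7*I*√77/44043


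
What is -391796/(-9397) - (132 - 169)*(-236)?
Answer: -81662808/9397 ≈ -8690.3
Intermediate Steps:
-391796/(-9397) - (132 - 169)*(-236) = -391796*(-1/9397) - (-37)*(-236) = 391796/9397 - 1*8732 = 391796/9397 - 8732 = -81662808/9397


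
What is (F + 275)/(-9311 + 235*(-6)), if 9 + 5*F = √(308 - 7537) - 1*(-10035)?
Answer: -11401/53605 - I*√7229/53605 ≈ -0.21269 - 0.0015861*I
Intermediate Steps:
F = 10026/5 + I*√7229/5 (F = -9/5 + (√(308 - 7537) - 1*(-10035))/5 = -9/5 + (√(-7229) + 10035)/5 = -9/5 + (I*√7229 + 10035)/5 = -9/5 + (10035 + I*√7229)/5 = -9/5 + (2007 + I*√7229/5) = 10026/5 + I*√7229/5 ≈ 2005.2 + 17.005*I)
(F + 275)/(-9311 + 235*(-6)) = ((10026/5 + I*√7229/5) + 275)/(-9311 + 235*(-6)) = (11401/5 + I*√7229/5)/(-9311 - 1410) = (11401/5 + I*√7229/5)/(-10721) = (11401/5 + I*√7229/5)*(-1/10721) = -11401/53605 - I*√7229/53605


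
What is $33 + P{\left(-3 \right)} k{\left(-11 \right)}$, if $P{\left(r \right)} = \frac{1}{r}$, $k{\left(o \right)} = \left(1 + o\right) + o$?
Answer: $40$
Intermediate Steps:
$k{\left(o \right)} = 1 + 2 o$
$33 + P{\left(-3 \right)} k{\left(-11 \right)} = 33 + \frac{1 + 2 \left(-11\right)}{-3} = 33 - \frac{1 - 22}{3} = 33 - -7 = 33 + 7 = 40$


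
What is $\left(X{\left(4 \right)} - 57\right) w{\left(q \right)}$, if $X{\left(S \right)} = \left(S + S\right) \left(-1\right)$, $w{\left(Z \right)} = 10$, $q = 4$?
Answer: $-650$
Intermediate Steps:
$X{\left(S \right)} = - 2 S$ ($X{\left(S \right)} = 2 S \left(-1\right) = - 2 S$)
$\left(X{\left(4 \right)} - 57\right) w{\left(q \right)} = \left(\left(-2\right) 4 - 57\right) 10 = \left(-8 - 57\right) 10 = \left(-65\right) 10 = -650$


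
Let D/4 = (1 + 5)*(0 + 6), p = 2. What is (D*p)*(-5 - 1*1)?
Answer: -1728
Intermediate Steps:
D = 144 (D = 4*((1 + 5)*(0 + 6)) = 4*(6*6) = 4*36 = 144)
(D*p)*(-5 - 1*1) = (144*2)*(-5 - 1*1) = 288*(-5 - 1) = 288*(-6) = -1728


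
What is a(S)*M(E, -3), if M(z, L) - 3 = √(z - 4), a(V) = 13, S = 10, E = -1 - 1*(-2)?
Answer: 39 + 13*I*√3 ≈ 39.0 + 22.517*I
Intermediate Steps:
E = 1 (E = -1 + 2 = 1)
M(z, L) = 3 + √(-4 + z) (M(z, L) = 3 + √(z - 4) = 3 + √(-4 + z))
a(S)*M(E, -3) = 13*(3 + √(-4 + 1)) = 13*(3 + √(-3)) = 13*(3 + I*√3) = 39 + 13*I*√3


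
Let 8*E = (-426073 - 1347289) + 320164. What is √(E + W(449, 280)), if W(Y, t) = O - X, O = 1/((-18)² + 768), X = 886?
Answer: 19*I*√150739134/546 ≈ 427.24*I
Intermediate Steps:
O = 1/1092 (O = 1/(324 + 768) = 1/1092 ≈ 0.00091575)
W(Y, t) = -967511/1092 (W(Y, t) = 1/1092 - 1*886 = 1/1092 - 886 = -967511/1092)
E = -726599/4 (E = ((-426073 - 1347289) + 320164)/8 = (-1773362 + 320164)/8 = (⅛)*(-1453198) = -726599/4 ≈ -1.8165e+5)
√(E + W(449, 280)) = √(-726599/4 - 967511/1092) = √(-99664519/546) = 19*I*√150739134/546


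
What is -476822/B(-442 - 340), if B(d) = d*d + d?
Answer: -238411/305371 ≈ -0.78073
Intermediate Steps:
B(d) = d + d² (B(d) = d² + d = d + d²)
-476822/B(-442 - 340) = -476822*1/((1 + (-442 - 340))*(-442 - 340)) = -476822*(-1/(782*(1 - 782))) = -476822/((-782*(-781))) = -476822/610742 = -476822*1/610742 = -238411/305371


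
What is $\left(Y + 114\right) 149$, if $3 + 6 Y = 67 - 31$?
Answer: $\frac{35611}{2} \approx 17806.0$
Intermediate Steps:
$Y = \frac{11}{2}$ ($Y = - \frac{1}{2} + \frac{67 - 31}{6} = - \frac{1}{2} + \frac{1}{6} \cdot 36 = - \frac{1}{2} + 6 = \frac{11}{2} \approx 5.5$)
$\left(Y + 114\right) 149 = \left(\frac{11}{2} + 114\right) 149 = \frac{239}{2} \cdot 149 = \frac{35611}{2}$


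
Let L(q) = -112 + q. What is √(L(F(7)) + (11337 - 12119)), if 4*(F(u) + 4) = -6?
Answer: I*√3598/2 ≈ 29.992*I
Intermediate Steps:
F(u) = -11/2 (F(u) = -4 + (¼)*(-6) = -4 - 3/2 = -11/2)
√(L(F(7)) + (11337 - 12119)) = √((-112 - 11/2) + (11337 - 12119)) = √(-235/2 - 782) = √(-1799/2) = I*√3598/2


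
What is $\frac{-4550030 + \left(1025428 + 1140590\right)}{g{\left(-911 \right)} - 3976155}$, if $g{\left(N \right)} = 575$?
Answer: $\frac{596003}{993895} \approx 0.59966$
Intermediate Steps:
$\frac{-4550030 + \left(1025428 + 1140590\right)}{g{\left(-911 \right)} - 3976155} = \frac{-4550030 + \left(1025428 + 1140590\right)}{575 - 3976155} = \frac{-4550030 + 2166018}{-3975580} = \left(-2384012\right) \left(- \frac{1}{3975580}\right) = \frac{596003}{993895}$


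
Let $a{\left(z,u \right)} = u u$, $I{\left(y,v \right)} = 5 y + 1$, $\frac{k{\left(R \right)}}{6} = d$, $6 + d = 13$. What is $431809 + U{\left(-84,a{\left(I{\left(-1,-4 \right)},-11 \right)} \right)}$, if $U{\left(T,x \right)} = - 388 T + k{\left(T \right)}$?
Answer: $464443$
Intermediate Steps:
$d = 7$ ($d = -6 + 13 = 7$)
$k{\left(R \right)} = 42$ ($k{\left(R \right)} = 6 \cdot 7 = 42$)
$I{\left(y,v \right)} = 1 + 5 y$
$a{\left(z,u \right)} = u^{2}$
$U{\left(T,x \right)} = 42 - 388 T$ ($U{\left(T,x \right)} = - 388 T + 42 = 42 - 388 T$)
$431809 + U{\left(-84,a{\left(I{\left(-1,-4 \right)},-11 \right)} \right)} = 431809 + \left(42 - -32592\right) = 431809 + \left(42 + 32592\right) = 431809 + 32634 = 464443$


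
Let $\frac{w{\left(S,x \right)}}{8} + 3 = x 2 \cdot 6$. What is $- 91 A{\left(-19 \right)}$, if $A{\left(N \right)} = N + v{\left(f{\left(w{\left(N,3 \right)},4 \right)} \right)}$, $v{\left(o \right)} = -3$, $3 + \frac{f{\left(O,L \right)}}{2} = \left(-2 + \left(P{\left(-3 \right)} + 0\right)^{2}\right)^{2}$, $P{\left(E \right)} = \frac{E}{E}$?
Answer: $2002$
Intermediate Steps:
$P{\left(E \right)} = 1$
$w{\left(S,x \right)} = -24 + 96 x$ ($w{\left(S,x \right)} = -24 + 8 x 2 \cdot 6 = -24 + 8 \cdot 2 x 6 = -24 + 8 \cdot 12 x = -24 + 96 x$)
$f{\left(O,L \right)} = -4$ ($f{\left(O,L \right)} = -6 + 2 \left(-2 + \left(1 + 0\right)^{2}\right)^{2} = -6 + 2 \left(-2 + 1^{2}\right)^{2} = -6 + 2 \left(-2 + 1\right)^{2} = -6 + 2 \left(-1\right)^{2} = -6 + 2 \cdot 1 = -6 + 2 = -4$)
$A{\left(N \right)} = -3 + N$ ($A{\left(N \right)} = N - 3 = -3 + N$)
$- 91 A{\left(-19 \right)} = - 91 \left(-3 - 19\right) = \left(-91\right) \left(-22\right) = 2002$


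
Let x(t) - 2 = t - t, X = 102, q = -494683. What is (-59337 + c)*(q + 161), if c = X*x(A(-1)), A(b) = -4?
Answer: 29242569426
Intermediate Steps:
x(t) = 2 (x(t) = 2 + (t - t) = 2 + 0 = 2)
c = 204 (c = 102*2 = 204)
(-59337 + c)*(q + 161) = (-59337 + 204)*(-494683 + 161) = -59133*(-494522) = 29242569426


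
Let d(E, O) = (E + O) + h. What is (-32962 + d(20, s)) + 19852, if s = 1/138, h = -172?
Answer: -1830155/138 ≈ -13262.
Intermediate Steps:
s = 1/138 ≈ 0.0072464
d(E, O) = -172 + E + O (d(E, O) = (E + O) - 172 = -172 + E + O)
(-32962 + d(20, s)) + 19852 = (-32962 + (-172 + 20 + 1/138)) + 19852 = (-32962 - 20975/138) + 19852 = -4569731/138 + 19852 = -1830155/138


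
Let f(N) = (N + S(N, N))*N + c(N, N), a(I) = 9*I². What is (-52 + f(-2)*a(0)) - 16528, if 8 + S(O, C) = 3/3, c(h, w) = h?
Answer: -16580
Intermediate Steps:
S(O, C) = -7 (S(O, C) = -8 + 3/3 = -8 + 3*(⅓) = -8 + 1 = -7)
f(N) = N + N*(-7 + N) (f(N) = (N - 7)*N + N = (-7 + N)*N + N = N*(-7 + N) + N = N + N*(-7 + N))
(-52 + f(-2)*a(0)) - 16528 = (-52 + (-2*(-6 - 2))*(9*0²)) - 16528 = (-52 + (-2*(-8))*(9*0)) - 16528 = (-52 + 16*0) - 16528 = (-52 + 0) - 16528 = -52 - 16528 = -16580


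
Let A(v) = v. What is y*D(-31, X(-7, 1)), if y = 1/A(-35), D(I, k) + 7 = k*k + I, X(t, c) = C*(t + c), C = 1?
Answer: 2/35 ≈ 0.057143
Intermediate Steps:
X(t, c) = c + t (X(t, c) = 1*(t + c) = 1*(c + t) = c + t)
D(I, k) = -7 + I + k² (D(I, k) = -7 + (k*k + I) = -7 + (k² + I) = -7 + (I + k²) = -7 + I + k²)
y = -1/35 (y = 1/(-35) = -1/35 ≈ -0.028571)
y*D(-31, X(-7, 1)) = -(-7 - 31 + (1 - 7)²)/35 = -(-7 - 31 + (-6)²)/35 = -(-7 - 31 + 36)/35 = -1/35*(-2) = 2/35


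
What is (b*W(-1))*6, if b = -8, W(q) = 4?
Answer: -192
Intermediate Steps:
(b*W(-1))*6 = -8*4*6 = -32*6 = -192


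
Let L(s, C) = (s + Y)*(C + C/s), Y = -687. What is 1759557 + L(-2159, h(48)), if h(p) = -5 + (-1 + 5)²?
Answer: 3731325215/2159 ≈ 1.7283e+6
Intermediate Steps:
h(p) = 11 (h(p) = -5 + 4² = -5 + 16 = 11)
L(s, C) = (-687 + s)*(C + C/s) (L(s, C) = (s - 687)*(C + C/s) = (-687 + s)*(C + C/s))
1759557 + L(-2159, h(48)) = 1759557 + 11*(-687 - 2159*(-686 - 2159))/(-2159) = 1759557 + 11*(-1/2159)*(-687 - 2159*(-2845)) = 1759557 + 11*(-1/2159)*(-687 + 6142355) = 1759557 + 11*(-1/2159)*6141668 = 1759557 - 67558348/2159 = 3731325215/2159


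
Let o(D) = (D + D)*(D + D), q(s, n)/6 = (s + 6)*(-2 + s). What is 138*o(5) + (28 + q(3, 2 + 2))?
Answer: 13882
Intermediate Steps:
q(s, n) = 6*(-2 + s)*(6 + s) (q(s, n) = 6*((s + 6)*(-2 + s)) = 6*((6 + s)*(-2 + s)) = 6*((-2 + s)*(6 + s)) = 6*(-2 + s)*(6 + s))
o(D) = 4*D² (o(D) = (2*D)*(2*D) = 4*D²)
138*o(5) + (28 + q(3, 2 + 2)) = 138*(4*5²) + (28 + (-72 + 6*3² + 24*3)) = 138*(4*25) + (28 + (-72 + 6*9 + 72)) = 138*100 + (28 + (-72 + 54 + 72)) = 13800 + (28 + 54) = 13800 + 82 = 13882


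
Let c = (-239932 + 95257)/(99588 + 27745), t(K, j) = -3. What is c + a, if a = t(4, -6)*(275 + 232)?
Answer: -193818168/127333 ≈ -1522.1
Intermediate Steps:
c = -144675/127333 ≈ -1.1362
a = -1521 (a = -3*(275 + 232) = -3*507 = -1521)
c + a = -144675/127333 - 1521 = -193818168/127333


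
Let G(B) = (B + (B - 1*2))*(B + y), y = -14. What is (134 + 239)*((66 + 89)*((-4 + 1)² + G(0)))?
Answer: 2139155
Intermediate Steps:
G(B) = (-14 + B)*(-2 + 2*B) (G(B) = (B + (B - 1*2))*(B - 14) = (B + (B - 2))*(-14 + B) = (B + (-2 + B))*(-14 + B) = (-2 + 2*B)*(-14 + B) = (-14 + B)*(-2 + 2*B))
(134 + 239)*((66 + 89)*((-4 + 1)² + G(0))) = (134 + 239)*((66 + 89)*((-4 + 1)² + (28 - 30*0 + 2*0²))) = 373*(155*((-3)² + (28 + 0 + 2*0))) = 373*(155*(9 + (28 + 0 + 0))) = 373*(155*(9 + 28)) = 373*(155*37) = 373*5735 = 2139155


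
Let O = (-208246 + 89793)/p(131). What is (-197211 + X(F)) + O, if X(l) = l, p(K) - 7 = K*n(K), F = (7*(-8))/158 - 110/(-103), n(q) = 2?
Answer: -432628179230/2188853 ≈ -1.9765e+5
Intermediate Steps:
F = 5806/8137 (F = -56*1/158 - 110*(-1/103) = -28/79 + 110/103 = 5806/8137 ≈ 0.71353)
p(K) = 7 + 2*K (p(K) = 7 + K*2 = 7 + 2*K)
O = -118453/269 (O = (-208246 + 89793)/(7 + 2*131) = -118453/(7 + 262) = -118453/269 ≈ -440.35)
(-197211 + X(F)) + O = (-197211 + 5806/8137) - 118453/269 = -1604700101/8137 - 118453/269 = -432628179230/2188853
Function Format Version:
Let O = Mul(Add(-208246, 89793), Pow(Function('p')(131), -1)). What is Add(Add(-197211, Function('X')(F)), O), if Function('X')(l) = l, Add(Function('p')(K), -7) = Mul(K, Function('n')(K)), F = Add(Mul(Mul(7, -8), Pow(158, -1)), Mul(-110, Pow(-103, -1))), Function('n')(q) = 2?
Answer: Rational(-432628179230, 2188853) ≈ -1.9765e+5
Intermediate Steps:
F = Rational(5806, 8137) (F = Add(Mul(-56, Rational(1, 158)), Mul(-110, Rational(-1, 103))) = Add(Rational(-28, 79), Rational(110, 103)) = Rational(5806, 8137) ≈ 0.71353)
Function('p')(K) = Add(7, Mul(2, K)) (Function('p')(K) = Add(7, Mul(K, 2)) = Add(7, Mul(2, K)))
O = Rational(-118453, 269) (O = Mul(Add(-208246, 89793), Pow(Add(7, Mul(2, 131)), -1)) = Mul(-118453, Pow(Add(7, 262), -1)) = Mul(-118453, Pow(269, -1)) = Mul(-118453, Rational(1, 269)) = Rational(-118453, 269) ≈ -440.35)
Add(Add(-197211, Function('X')(F)), O) = Add(Add(-197211, Rational(5806, 8137)), Rational(-118453, 269)) = Add(Rational(-1604700101, 8137), Rational(-118453, 269)) = Rational(-432628179230, 2188853)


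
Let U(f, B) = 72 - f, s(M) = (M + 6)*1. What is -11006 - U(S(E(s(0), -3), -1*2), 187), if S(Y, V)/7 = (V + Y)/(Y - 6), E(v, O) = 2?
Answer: -11078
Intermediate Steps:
s(M) = 6 + M (s(M) = (6 + M)*1 = 6 + M)
S(Y, V) = 7*(V + Y)/(-6 + Y) (S(Y, V) = 7*((V + Y)/(Y - 6)) = 7*((V + Y)/(-6 + Y)) = 7*(V + Y)/(-6 + Y))
-11006 - U(S(E(s(0), -3), -1*2), 187) = -11006 - (72 - 7*(-1*2 + 2)/(-6 + 2)) = -11006 - (72 - 7*(-2 + 2)/(-4)) = -11006 - (72 - 7*(-1)*0/4) = -11006 - (72 - 1*0) = -11006 - (72 + 0) = -11006 - 1*72 = -11006 - 72 = -11078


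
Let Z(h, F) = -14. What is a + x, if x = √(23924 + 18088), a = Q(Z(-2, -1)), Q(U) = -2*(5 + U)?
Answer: 18 + 6*√1167 ≈ 222.97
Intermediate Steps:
Q(U) = -10 - 2*U
a = 18 (a = -10 - 2*(-14) = -10 + 28 = 18)
x = 6*√1167 (x = √42012 = 6*√1167 ≈ 204.97)
a + x = 18 + 6*√1167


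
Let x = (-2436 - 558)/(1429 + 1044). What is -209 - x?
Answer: -513863/2473 ≈ -207.79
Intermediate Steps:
x = -2994/2473 ≈ -1.2107
-209 - x = -209 - 1*(-2994/2473) = -209 + 2994/2473 = -513863/2473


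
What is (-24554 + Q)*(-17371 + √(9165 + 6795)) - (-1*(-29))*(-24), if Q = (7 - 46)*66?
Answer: 471241184 - 54256*√3990 ≈ 4.6781e+8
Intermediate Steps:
Q = -2574 (Q = -39*66 = -2574)
(-24554 + Q)*(-17371 + √(9165 + 6795)) - (-1*(-29))*(-24) = (-24554 - 2574)*(-17371 + √(9165 + 6795)) - (-1*(-29))*(-24) = -27128*(-17371 + √15960) - 29*(-24) = -27128*(-17371 + 2*√3990) - 1*(-696) = (471240488 - 54256*√3990) + 696 = 471241184 - 54256*√3990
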